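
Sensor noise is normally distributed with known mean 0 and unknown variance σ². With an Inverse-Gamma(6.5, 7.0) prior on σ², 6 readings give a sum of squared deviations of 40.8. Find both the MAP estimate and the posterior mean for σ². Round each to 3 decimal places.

MAP: 2.610. Posterior mean: 3.224.

Posterior: Inverse-Gamma(shape = 6.5+6/2 = 9.5, scale = 7.0+40.8/2 = 27.4).
Mode = β/(α+1) = 27.4/10.5 = 2.610.
Mean = β/(α−1) = 27.4/8.5 = 3.224.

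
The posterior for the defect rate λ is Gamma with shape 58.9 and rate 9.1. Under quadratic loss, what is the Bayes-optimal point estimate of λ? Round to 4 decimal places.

Mode = (α−1)/β = 57.9/9.1 = 6.3626.
Mean = α/β = 58.9/9.1 = 6.4725.
Quadratic loss ⇒ the optimal estimator is the posterior mean.

6.4725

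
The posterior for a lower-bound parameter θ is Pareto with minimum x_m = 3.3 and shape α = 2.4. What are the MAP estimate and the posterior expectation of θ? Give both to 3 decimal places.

The Pareto density is strictly decreasing on [x_m, ∞), so the mode is x_m = 3.300.
Mean = α·x_m/(α−1) = 2.4·3.3/1.4 = 5.657.
Mean > mode: the posterior has a right tail.

MAP estimate = 3.300, posterior expectation = 5.657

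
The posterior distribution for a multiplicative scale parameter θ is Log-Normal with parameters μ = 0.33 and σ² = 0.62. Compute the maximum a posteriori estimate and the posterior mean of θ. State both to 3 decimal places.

MAP: 0.748. Posterior mean: 1.896.

Mode = exp(μ − σ²) = exp(-0.29) = 0.748.
Mean = exp(μ + σ²/2) = exp(0.640) = 1.896.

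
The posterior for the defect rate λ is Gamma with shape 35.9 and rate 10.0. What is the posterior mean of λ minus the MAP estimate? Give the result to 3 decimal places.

Mode = (α−1)/β = 34.9/10.0 = 3.490.
Mean = α/β = 35.9/10.0 = 3.590.
Difference = 3.590 − 3.490 = 0.100.

0.100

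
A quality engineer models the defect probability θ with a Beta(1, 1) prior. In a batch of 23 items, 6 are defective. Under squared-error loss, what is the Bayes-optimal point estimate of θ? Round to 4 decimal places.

Posterior: Beta(1+6, 1+17) = Beta(7, 18).
Mode = (7−1)/(7+18−2) = 6/23 = 0.2609.
Mean = 7/(7+18) = 7/25 = 0.2800.
Squared-error loss ⇒ the optimal estimator is the posterior mean.

0.2800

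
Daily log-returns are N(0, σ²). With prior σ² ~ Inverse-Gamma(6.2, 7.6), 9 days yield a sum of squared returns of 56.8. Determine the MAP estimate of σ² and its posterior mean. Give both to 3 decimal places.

MAP = 3.077; posterior mean = 3.711

Posterior: Inverse-Gamma(shape = 6.2+9/2 = 10.7, scale = 7.6+56.8/2 = 36.0).
Mode = β/(α+1) = 36.0/11.7 = 3.077.
Mean = β/(α−1) = 36.0/9.7 = 3.711.
Mean > mode: the posterior has a right tail.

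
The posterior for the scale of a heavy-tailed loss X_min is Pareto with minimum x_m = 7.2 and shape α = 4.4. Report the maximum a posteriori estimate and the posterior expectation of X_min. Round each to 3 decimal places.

The Pareto density is strictly decreasing on [x_m, ∞), so the mode is x_m = 7.200.
Mean = α·x_m/(α−1) = 4.4·7.2/3.4 = 9.318.

maximum a posteriori estimate = 7.200, posterior expectation = 9.318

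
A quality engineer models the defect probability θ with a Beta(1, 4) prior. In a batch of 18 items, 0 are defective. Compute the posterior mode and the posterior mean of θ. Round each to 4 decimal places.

Posterior: Beta(1+0, 4+18) = Beta(1, 22).
Since α = 1 ≤ 1 and β > 1, the Beta density is monotone decreasing on [0,1]; the mode is at 0.
Mean = 1/(1+22) = 0.0435.
The mean is pulled above the mode by the posterior's right skew.

MAP = 0.0000, posterior mean = 0.0435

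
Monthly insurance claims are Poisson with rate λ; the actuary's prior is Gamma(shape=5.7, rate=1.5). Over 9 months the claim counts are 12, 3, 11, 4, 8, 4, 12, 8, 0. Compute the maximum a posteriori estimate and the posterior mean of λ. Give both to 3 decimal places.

MAP = 6.352; posterior mean = 6.448

Σ counts = 62. Posterior: Gamma(shape = 5.7+62 = 67.7, rate = 1.5+9 = 10.5).
Mode = (α−1)/β = 66.7/10.5 = 6.352.
Mean = α/β = 67.7/10.5 = 6.448.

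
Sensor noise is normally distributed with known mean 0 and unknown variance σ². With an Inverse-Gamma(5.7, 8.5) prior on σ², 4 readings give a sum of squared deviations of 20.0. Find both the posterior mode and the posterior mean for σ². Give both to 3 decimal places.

σ²_MAP = 2.126, E[σ²|data] = 2.761

Posterior: Inverse-Gamma(shape = 5.7+4/2 = 7.7, scale = 8.5+20.0/2 = 18.5).
Mode = β/(α+1) = 18.5/8.7 = 2.126.
Mean = β/(α−1) = 18.5/6.7 = 2.761.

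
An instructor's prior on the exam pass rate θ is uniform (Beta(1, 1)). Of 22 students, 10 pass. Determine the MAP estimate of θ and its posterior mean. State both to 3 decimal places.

Posterior: Beta(1+10, 1+12) = Beta(11, 13).
Mode = (11−1)/(11+13−2) = 10/22 = 0.455.
With a flat prior the MAP equals the MLE, 10/22.
Mean = 11/(11+13) = 11/24 = 0.458.

MAP = 0.455; posterior mean = 0.458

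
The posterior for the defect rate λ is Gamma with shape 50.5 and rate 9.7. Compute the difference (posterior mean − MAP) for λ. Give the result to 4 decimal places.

Mode = (α−1)/β = 49.5/9.7 = 5.1031.
Mean = α/β = 50.5/9.7 = 5.2062.
Difference = 5.2062 − 5.1031 = 0.1031.
The mean is pulled above the mode by the posterior's right skew.

0.1031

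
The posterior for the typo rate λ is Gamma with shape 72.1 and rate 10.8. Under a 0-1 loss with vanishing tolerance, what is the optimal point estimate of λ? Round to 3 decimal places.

6.583

Mode = (α−1)/β = 71.1/10.8 = 6.583.
Mean = α/β = 72.1/10.8 = 6.676.
This is the posterior mode — the MAP estimate.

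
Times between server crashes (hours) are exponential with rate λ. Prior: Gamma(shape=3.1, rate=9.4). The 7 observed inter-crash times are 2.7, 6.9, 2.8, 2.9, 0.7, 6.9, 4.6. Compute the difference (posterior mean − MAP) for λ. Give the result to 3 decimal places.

0.027

Σ times = 27.5. Posterior: Gamma(shape = 3.1+7 = 10.1, rate = 9.4+27.5 = 36.9).
Mode = (α−1)/β = 9.1/36.9 = 0.247.
Mean = α/β = 10.1/36.9 = 0.274.
Difference = 0.274 − 0.247 = 0.027.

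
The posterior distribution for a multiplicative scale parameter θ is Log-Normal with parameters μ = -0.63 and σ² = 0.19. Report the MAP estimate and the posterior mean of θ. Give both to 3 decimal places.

Mode = exp(μ − σ²) = exp(-0.82) = 0.440.
Mean = exp(μ + σ²/2) = exp(-0.535) = 0.586.

MAP = 0.440, posterior mean = 0.586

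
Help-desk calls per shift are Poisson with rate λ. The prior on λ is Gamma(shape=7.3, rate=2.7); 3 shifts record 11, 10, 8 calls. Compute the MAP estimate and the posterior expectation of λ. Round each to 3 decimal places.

Σ counts = 29. Posterior: Gamma(shape = 7.3+29 = 36.3, rate = 2.7+3 = 5.7).
Mode = (α−1)/β = 35.3/5.7 = 6.193.
Mean = α/β = 36.3/5.7 = 6.368.
The mean is pulled above the mode by the posterior's right skew.

MAP = 6.193; posterior mean = 6.368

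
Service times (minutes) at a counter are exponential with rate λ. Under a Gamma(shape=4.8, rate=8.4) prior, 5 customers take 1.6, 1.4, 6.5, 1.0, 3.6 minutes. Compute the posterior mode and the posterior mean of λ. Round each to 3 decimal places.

Σ times = 14.1. Posterior: Gamma(shape = 4.8+5 = 9.8, rate = 8.4+14.1 = 22.5).
Mode = (α−1)/β = 8.8/22.5 = 0.391.
Mean = α/β = 9.8/22.5 = 0.436.

λ_MAP = 0.391, E[λ|data] = 0.436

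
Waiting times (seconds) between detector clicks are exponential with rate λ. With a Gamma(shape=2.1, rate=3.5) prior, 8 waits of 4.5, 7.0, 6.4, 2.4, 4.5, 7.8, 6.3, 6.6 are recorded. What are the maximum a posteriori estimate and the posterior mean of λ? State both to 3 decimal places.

Σ times = 45.5. Posterior: Gamma(shape = 2.1+8 = 10.1, rate = 3.5+45.5 = 49.0).
Mode = (α−1)/β = 9.1/49.0 = 0.186.
Mean = α/β = 10.1/49.0 = 0.206.

MAP = 0.186; posterior mean = 0.206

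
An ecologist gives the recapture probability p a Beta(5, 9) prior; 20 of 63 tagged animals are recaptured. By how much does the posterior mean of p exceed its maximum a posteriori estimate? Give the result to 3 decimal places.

Posterior: Beta(5+20, 9+43) = Beta(25, 52).
Mode = (25−1)/(25+52−2) = 24/75 = 0.320.
Mean = 25/(25+52) = 25/77 = 0.325.
Difference = 0.325 − 0.320 = 0.005.

0.005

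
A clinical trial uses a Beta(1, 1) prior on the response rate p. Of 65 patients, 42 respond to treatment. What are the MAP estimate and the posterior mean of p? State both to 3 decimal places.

Posterior: Beta(1+42, 1+23) = Beta(43, 24).
Mode = (43−1)/(43+24−2) = 42/65 = 0.646.
Mean = 43/(43+24) = 43/67 = 0.642.

MAP: 0.646. Posterior mean: 0.642.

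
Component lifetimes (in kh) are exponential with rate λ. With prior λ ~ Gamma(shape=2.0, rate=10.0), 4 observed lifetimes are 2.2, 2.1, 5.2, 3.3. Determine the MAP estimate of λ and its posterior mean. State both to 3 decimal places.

Σ times = 12.8. Posterior: Gamma(shape = 2.0+4 = 6.0, rate = 10.0+12.8 = 22.8).
Mode = (α−1)/β = 5.0/22.8 = 0.219.
Mean = α/β = 6.0/22.8 = 0.263.
Right-skewed posterior ⇒ mode < mean.

λ_MAP = 0.219, E[λ|data] = 0.263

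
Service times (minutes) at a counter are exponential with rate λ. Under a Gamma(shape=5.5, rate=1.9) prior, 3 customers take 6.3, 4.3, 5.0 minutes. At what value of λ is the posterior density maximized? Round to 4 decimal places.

0.4286

Σ times = 15.6. Posterior: Gamma(shape = 5.5+3 = 8.5, rate = 1.9+15.6 = 17.5).
Mode = (α−1)/β = 7.5/17.5 = 0.4286.
Mean = α/β = 8.5/17.5 = 0.4857.
This is the posterior mode — the MAP estimate.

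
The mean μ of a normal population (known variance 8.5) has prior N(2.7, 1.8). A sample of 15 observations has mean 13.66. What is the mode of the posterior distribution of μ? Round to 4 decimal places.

Posterior for μ is Normal. Precision-weighted mean: (1/1.8·2.7 + 15/8.5·13.66) / (1/1.8 + 15/8.5) = 11.0358.
A Normal posterior is symmetric, so mode = mean.
This is the posterior mode — the MAP estimate.

11.0358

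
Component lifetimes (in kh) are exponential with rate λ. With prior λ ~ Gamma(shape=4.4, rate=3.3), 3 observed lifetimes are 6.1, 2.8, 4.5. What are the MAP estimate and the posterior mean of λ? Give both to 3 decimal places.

Σ times = 13.4. Posterior: Gamma(shape = 4.4+3 = 7.4, rate = 3.3+13.4 = 16.7).
Mode = (α−1)/β = 6.4/16.7 = 0.383.
Mean = α/β = 7.4/16.7 = 0.443.
Mean > mode: the posterior has a right tail.

MAP = 0.383; posterior mean = 0.443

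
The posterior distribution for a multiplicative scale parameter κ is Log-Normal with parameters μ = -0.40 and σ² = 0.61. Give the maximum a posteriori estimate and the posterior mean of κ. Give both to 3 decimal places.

Mode = exp(μ − σ²) = exp(-1.01) = 0.364.
Mean = exp(μ + σ²/2) = exp(-0.095) = 0.909.
The posterior is right-skewed, so the mean exceeds the mode.

MAP = 0.364, posterior mean = 0.909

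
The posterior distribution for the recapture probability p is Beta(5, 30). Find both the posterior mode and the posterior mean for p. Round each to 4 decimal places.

Mode = (5−1)/(5+30−2) = 4/33 = 0.1212.
Mean = 5/(5+30) = 5/35 = 0.1429.
The posterior is right-skewed, so the mean exceeds the mode.

posterior mode = 0.1212, posterior mean = 0.1429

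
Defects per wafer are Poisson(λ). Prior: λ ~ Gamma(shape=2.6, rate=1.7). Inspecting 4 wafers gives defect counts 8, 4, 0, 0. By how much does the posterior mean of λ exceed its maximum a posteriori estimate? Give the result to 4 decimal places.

Σ counts = 12. Posterior: Gamma(shape = 2.6+12 = 14.6, rate = 1.7+4 = 5.7).
Mode = (α−1)/β = 13.6/5.7 = 2.3860.
Mean = α/β = 14.6/5.7 = 2.5614.
Difference = 2.5614 − 2.3860 = 0.1754.

0.1754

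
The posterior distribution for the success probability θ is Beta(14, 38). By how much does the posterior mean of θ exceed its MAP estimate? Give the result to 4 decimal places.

Mode = (14−1)/(14+38−2) = 13/50 = 0.2600.
Mean = 14/(14+38) = 14/52 = 0.2692.
Difference = 0.2692 − 0.2600 = 0.0092.

0.0092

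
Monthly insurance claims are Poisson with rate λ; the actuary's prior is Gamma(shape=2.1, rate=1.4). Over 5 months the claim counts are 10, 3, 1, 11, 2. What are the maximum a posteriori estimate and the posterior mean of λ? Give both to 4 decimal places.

Σ counts = 27. Posterior: Gamma(shape = 2.1+27 = 29.1, rate = 1.4+5 = 6.4).
Mode = (α−1)/β = 28.1/6.4 = 4.3906.
Mean = α/β = 29.1/6.4 = 4.5469.

MAP = 4.3906; posterior mean = 4.5469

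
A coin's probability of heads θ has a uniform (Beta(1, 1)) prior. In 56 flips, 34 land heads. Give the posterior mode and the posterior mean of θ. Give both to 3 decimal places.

Posterior: Beta(1+34, 1+22) = Beta(35, 23).
Mode = (35−1)/(35+23−2) = 34/56 = 0.607.
With a flat prior the MAP equals the MLE, 34/56.
Mean = 35/(35+23) = 35/58 = 0.603.

MAP = 0.607, posterior mean = 0.603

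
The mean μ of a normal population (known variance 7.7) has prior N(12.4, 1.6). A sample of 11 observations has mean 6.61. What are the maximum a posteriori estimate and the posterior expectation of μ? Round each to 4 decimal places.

maximum a posteriori estimate = 8.3722, posterior expectation = 8.3722

Posterior for μ is Normal. Precision-weighted mean: (1/1.6·12.4 + 11/7.7·6.61) / (1/1.6 + 11/7.7) = 8.3722.
A Normal posterior is symmetric, so mode = mean.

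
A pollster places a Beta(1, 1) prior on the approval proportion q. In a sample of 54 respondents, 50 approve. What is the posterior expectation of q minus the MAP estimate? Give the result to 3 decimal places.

-0.015

Posterior: Beta(1+50, 1+4) = Beta(51, 5).
Mode = (51−1)/(51+5−2) = 50/54 = 0.926.
Mean = 51/(51+5) = 51/56 = 0.911.
Difference = 0.911 − 0.926 = -0.015.
Left-skewed posterior ⇒ mean < mode.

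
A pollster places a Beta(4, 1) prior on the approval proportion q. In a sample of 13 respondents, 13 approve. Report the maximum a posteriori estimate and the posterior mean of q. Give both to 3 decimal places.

q_MAP = 1.000, E[q|data] = 0.944

Posterior: Beta(4+13, 1+0) = Beta(17, 1).
Since β = 1 ≤ 1 and α > 1, the Beta density is monotone increasing on [0,1]; the mode is at 1.
Mean = 17/(17+1) = 0.944.
The mean is pulled below the mode by the posterior's left skew.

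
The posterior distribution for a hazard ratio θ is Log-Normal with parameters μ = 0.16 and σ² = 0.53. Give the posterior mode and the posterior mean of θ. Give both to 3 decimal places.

Mode = exp(μ − σ²) = exp(-0.37) = 0.691.
Mean = exp(μ + σ²/2) = exp(0.425) = 1.530.

MAP = 0.691; posterior mean = 1.530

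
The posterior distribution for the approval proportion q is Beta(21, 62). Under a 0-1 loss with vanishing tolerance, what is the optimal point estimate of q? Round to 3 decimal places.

0.247

Mode = (21−1)/(21+62−2) = 20/81 = 0.247.
Mean = 21/(21+62) = 21/83 = 0.253.
This is the posterior mode — the MAP estimate.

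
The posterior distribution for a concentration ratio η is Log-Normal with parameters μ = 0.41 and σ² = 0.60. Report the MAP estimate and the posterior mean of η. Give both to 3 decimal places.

Mode = exp(μ − σ²) = exp(-0.19) = 0.827.
Mean = exp(μ + σ²/2) = exp(0.710) = 2.034.

MAP = 0.827, posterior mean = 2.034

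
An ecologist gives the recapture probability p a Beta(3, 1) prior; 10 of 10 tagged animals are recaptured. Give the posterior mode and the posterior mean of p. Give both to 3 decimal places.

p_MAP = 1.000, E[p|data] = 0.929

Posterior: Beta(3+10, 1+0) = Beta(13, 1).
Since β = 1 ≤ 1 and α > 1, the Beta density is monotone increasing on [0,1]; the mode is at 1.
Mean = 13/(13+1) = 0.929.
The posterior is left-skewed, so the mode exceeds the mean.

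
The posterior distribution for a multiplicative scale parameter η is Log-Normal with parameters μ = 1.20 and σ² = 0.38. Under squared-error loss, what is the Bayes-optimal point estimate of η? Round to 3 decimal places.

4.015

Mode = exp(μ − σ²) = exp(0.82) = 2.270.
Mean = exp(μ + σ²/2) = exp(1.390) = 4.015.
Squared-error loss ⇒ the optimal estimator is the posterior mean.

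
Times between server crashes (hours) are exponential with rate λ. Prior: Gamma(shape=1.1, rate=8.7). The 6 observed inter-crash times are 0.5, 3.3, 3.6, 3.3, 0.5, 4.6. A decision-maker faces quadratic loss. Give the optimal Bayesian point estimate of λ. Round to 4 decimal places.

0.2898

Σ times = 15.8. Posterior: Gamma(shape = 1.1+6 = 7.1, rate = 8.7+15.8 = 24.5).
Mode = (α−1)/β = 6.1/24.5 = 0.2490.
Mean = α/β = 7.1/24.5 = 0.2898.
Quadratic loss ⇒ the optimal estimator is the posterior mean.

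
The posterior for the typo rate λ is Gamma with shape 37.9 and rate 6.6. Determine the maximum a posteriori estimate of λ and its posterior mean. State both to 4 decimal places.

Mode = (α−1)/β = 36.9/6.6 = 5.5909.
Mean = α/β = 37.9/6.6 = 5.7424.
The mean is pulled above the mode by the posterior's right skew.

MAP = 5.5909, posterior mean = 5.7424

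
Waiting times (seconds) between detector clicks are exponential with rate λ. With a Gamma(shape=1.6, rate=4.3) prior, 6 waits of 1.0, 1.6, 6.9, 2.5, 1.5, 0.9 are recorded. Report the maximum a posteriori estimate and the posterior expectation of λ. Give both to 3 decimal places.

maximum a posteriori estimate = 0.353, posterior expectation = 0.406

Σ times = 14.4. Posterior: Gamma(shape = 1.6+6 = 7.6, rate = 4.3+14.4 = 18.7).
Mode = (α−1)/β = 6.6/18.7 = 0.353.
Mean = α/β = 7.6/18.7 = 0.406.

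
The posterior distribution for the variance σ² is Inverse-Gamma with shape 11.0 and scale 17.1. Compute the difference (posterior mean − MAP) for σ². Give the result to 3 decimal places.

0.285

Mode = β/(α+1) = 17.1/12.0 = 1.425.
Mean = β/(α−1) = 17.1/10.0 = 1.710.
Difference = 1.710 − 1.425 = 0.285.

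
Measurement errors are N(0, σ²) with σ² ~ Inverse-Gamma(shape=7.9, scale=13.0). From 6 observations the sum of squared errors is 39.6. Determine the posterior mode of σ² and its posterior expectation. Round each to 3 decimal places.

Posterior: Inverse-Gamma(shape = 7.9+6/2 = 10.9, scale = 13.0+39.6/2 = 32.8).
Mode = β/(α+1) = 32.8/11.9 = 2.756.
Mean = β/(α−1) = 32.8/9.9 = 3.313.

MAP = 2.756, posterior mean = 3.313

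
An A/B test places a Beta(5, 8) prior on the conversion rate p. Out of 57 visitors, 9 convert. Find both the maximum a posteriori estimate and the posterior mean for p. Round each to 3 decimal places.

Posterior: Beta(5+9, 8+48) = Beta(14, 56).
Mode = (14−1)/(14+56−2) = 13/68 = 0.191.
Mean = 14/(14+56) = 14/70 = 0.200.
Right-skewed posterior ⇒ mode < mean.

MAP = 0.191, posterior mean = 0.200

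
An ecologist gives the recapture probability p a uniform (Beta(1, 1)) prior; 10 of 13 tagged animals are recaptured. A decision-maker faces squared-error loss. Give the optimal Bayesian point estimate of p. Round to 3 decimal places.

0.733

Posterior: Beta(1+10, 1+3) = Beta(11, 4).
Mode = (11−1)/(11+4−2) = 10/13 = 0.769.
With a flat prior the MAP equals the MLE, 10/13.
Mean = 11/(11+4) = 11/15 = 0.733.
Squared-error loss ⇒ the optimal estimator is the posterior mean.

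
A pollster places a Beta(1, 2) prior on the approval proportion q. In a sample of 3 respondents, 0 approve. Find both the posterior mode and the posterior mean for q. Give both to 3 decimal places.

Posterior: Beta(1+0, 2+3) = Beta(1, 5).
Since α = 1 ≤ 1 and β > 1, the Beta density is monotone decreasing on [0,1]; the mode is at 0.
Mean = 1/(1+5) = 0.167.

MAP: 0.000. Posterior mean: 0.167.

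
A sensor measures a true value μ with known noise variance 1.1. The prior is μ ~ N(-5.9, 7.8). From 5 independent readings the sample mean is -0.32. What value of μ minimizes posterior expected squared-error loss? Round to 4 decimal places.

-0.4731

Posterior for μ is Normal. Precision-weighted mean: (1/7.8·-5.9 + 5/1.1·-0.32) / (1/7.8 + 5/1.1) = -0.4731.
A Normal posterior is symmetric, so mode = mean.
Squared-error loss ⇒ the optimal estimator is the posterior mean.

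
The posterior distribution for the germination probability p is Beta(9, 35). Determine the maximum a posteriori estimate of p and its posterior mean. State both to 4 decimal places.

MAP = 0.1905; posterior mean = 0.2045

Mode = (9−1)/(9+35−2) = 8/42 = 0.1905.
Mean = 9/(9+35) = 9/44 = 0.2045.
The posterior is right-skewed, so the mean exceeds the mode.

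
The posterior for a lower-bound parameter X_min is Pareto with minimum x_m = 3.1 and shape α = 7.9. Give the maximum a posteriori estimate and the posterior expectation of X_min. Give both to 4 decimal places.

MAP = 3.1000, posterior mean = 3.5493

The Pareto density is strictly decreasing on [x_m, ∞), so the mode is x_m = 3.1000.
Mean = α·x_m/(α−1) = 7.9·3.1/6.9 = 3.5493.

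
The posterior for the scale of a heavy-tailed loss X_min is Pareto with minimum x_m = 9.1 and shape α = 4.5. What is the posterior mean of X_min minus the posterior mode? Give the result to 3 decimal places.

The Pareto density is strictly decreasing on [x_m, ∞), so the mode is x_m = 9.100.
Mean = α·x_m/(α−1) = 4.5·9.1/3.5 = 11.700.
Difference = 11.700 − 9.100 = 2.600.
The posterior is right-skewed, so the mean exceeds the mode.

2.600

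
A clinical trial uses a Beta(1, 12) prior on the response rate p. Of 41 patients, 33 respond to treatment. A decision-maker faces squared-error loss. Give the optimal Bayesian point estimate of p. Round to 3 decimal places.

Posterior: Beta(1+33, 12+8) = Beta(34, 20).
Mode = (34−1)/(34+20−2) = 33/52 = 0.635.
Mean = 34/(34+20) = 34/54 = 0.630.
Squared-error loss ⇒ the optimal estimator is the posterior mean.

0.630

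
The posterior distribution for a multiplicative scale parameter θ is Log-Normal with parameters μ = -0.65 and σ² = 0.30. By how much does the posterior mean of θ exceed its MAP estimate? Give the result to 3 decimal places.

0.220

Mode = exp(μ − σ²) = exp(-0.95) = 0.387.
Mean = exp(μ + σ²/2) = exp(-0.500) = 0.607.
Difference = 0.607 − 0.387 = 0.220.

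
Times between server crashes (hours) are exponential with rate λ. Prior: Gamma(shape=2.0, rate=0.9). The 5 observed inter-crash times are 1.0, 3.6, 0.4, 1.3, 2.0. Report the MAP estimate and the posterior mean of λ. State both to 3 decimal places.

MAP: 0.652. Posterior mean: 0.761.

Σ times = 8.3. Posterior: Gamma(shape = 2.0+5 = 7.0, rate = 0.9+8.3 = 9.2).
Mode = (α−1)/β = 6.0/9.2 = 0.652.
Mean = α/β = 7.0/9.2 = 0.761.
The mean is pulled above the mode by the posterior's right skew.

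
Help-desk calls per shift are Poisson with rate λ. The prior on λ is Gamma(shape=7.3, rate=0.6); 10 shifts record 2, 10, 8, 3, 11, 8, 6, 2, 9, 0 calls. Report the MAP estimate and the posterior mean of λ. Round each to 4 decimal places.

Σ counts = 59. Posterior: Gamma(shape = 7.3+59 = 66.3, rate = 0.6+10 = 10.6).
Mode = (α−1)/β = 65.3/10.6 = 6.1604.
Mean = α/β = 66.3/10.6 = 6.2547.

MAP = 6.1604; posterior mean = 6.2547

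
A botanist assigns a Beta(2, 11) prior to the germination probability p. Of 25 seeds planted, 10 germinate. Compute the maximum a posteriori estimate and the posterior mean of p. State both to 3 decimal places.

MAP = 0.306, posterior mean = 0.316

Posterior: Beta(2+10, 11+15) = Beta(12, 26).
Mode = (12−1)/(12+26−2) = 11/36 = 0.306.
Mean = 12/(12+26) = 12/38 = 0.316.
The posterior is right-skewed, so the mean exceeds the mode.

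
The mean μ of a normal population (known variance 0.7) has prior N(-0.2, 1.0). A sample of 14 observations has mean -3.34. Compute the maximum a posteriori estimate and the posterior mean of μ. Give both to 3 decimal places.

MAP: -3.190. Posterior mean: -3.190.

Posterior for μ is Normal. Precision-weighted mean: (1/1.0·-0.2 + 14/0.7·-3.34) / (1/1.0 + 14/0.7) = -3.190.
A Normal posterior is symmetric, so mode = mean.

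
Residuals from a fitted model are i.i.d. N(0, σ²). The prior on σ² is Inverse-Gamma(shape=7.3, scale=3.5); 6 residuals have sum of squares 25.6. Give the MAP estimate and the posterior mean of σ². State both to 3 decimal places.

MAP = 1.442, posterior mean = 1.753

Posterior: Inverse-Gamma(shape = 7.3+6/2 = 10.3, scale = 3.5+25.6/2 = 16.3).
Mode = β/(α+1) = 16.3/11.3 = 1.442.
Mean = β/(α−1) = 16.3/9.3 = 1.753.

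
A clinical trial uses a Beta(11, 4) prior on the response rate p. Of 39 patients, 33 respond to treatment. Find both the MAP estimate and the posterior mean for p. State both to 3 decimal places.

Posterior: Beta(11+33, 4+6) = Beta(44, 10).
Mode = (44−1)/(44+10−2) = 43/52 = 0.827.
Mean = 44/(44+10) = 44/54 = 0.815.
The posterior is left-skewed, so the mode exceeds the mean.

MAP: 0.827. Posterior mean: 0.815.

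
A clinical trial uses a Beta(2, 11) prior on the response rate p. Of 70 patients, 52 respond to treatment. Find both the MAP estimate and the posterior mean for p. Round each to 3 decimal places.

Posterior: Beta(2+52, 11+18) = Beta(54, 29).
Mode = (54−1)/(54+29−2) = 53/81 = 0.654.
Mean = 54/(54+29) = 54/83 = 0.651.

MAP: 0.654. Posterior mean: 0.651.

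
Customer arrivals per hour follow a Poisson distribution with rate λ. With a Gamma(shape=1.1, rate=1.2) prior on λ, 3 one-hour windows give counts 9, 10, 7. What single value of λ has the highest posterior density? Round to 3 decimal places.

6.214

Σ counts = 26. Posterior: Gamma(shape = 1.1+26 = 27.1, rate = 1.2+3 = 4.2).
Mode = (α−1)/β = 26.1/4.2 = 6.214.
Mean = α/β = 27.1/4.2 = 6.452.
This is the posterior mode — the MAP estimate.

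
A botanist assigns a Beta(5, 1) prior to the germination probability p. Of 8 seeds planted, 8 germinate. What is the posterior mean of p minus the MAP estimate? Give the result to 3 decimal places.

-0.071

Posterior: Beta(5+8, 1+0) = Beta(13, 1).
Since β = 1 ≤ 1 and α > 1, the Beta density is monotone increasing on [0,1]; the mode is at 1.
Mean = 13/(13+1) = 0.929.
Difference = 0.929 − 1.000 = -0.071.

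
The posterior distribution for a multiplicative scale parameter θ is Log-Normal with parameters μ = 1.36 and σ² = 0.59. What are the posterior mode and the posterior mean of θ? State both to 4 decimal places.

Mode = exp(μ − σ²) = exp(0.77) = 2.1598.
Mean = exp(μ + σ²/2) = exp(1.655) = 5.2331.
Mean > mode: the posterior has a right tail.

θ_MAP = 2.1598, E[θ|data] = 5.2331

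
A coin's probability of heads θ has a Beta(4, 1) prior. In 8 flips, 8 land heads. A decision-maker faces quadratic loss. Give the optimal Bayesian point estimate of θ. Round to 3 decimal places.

Posterior: Beta(4+8, 1+0) = Beta(12, 1).
Since β = 1 ≤ 1 and α > 1, the Beta density is monotone increasing on [0,1]; the mode is at 1.
Mean = 12/(12+1) = 0.923.
Quadratic loss ⇒ the optimal estimator is the posterior mean.

0.923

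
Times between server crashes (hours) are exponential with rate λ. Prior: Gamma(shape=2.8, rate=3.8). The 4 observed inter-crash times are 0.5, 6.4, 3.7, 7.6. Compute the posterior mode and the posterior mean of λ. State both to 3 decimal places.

Σ times = 18.2. Posterior: Gamma(shape = 2.8+4 = 6.8, rate = 3.8+18.2 = 22.0).
Mode = (α−1)/β = 5.8/22.0 = 0.264.
Mean = α/β = 6.8/22.0 = 0.309.

MAP: 0.264. Posterior mean: 0.309.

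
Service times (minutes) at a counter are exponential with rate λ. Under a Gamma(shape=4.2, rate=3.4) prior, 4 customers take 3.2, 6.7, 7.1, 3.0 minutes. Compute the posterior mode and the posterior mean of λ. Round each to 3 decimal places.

Σ times = 20.0. Posterior: Gamma(shape = 4.2+4 = 8.2, rate = 3.4+20.0 = 23.4).
Mode = (α−1)/β = 7.2/23.4 = 0.308.
Mean = α/β = 8.2/23.4 = 0.350.
Right-skewed posterior ⇒ mode < mean.

MAP = 0.308; posterior mean = 0.350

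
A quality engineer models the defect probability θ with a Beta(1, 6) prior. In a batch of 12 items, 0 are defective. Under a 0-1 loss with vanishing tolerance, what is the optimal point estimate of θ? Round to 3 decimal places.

Posterior: Beta(1+0, 6+12) = Beta(1, 18).
Since α = 1 ≤ 1 and β > 1, the Beta density is monotone decreasing on [0,1]; the mode is at 0.
Mean = 1/(1+18) = 0.053.
This is the posterior mode — the MAP estimate.

0.000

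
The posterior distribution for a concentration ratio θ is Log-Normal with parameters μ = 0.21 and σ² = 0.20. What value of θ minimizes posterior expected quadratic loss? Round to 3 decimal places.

1.363

Mode = exp(μ − σ²) = exp(0.01) = 1.010.
Mean = exp(μ + σ²/2) = exp(0.310) = 1.363.
Quadratic loss ⇒ the optimal estimator is the posterior mean.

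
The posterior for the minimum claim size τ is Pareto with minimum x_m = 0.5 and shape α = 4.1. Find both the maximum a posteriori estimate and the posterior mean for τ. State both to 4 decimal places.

MAP = 0.5000; posterior mean = 0.6613

The Pareto density is strictly decreasing on [x_m, ∞), so the mode is x_m = 0.5000.
Mean = α·x_m/(α−1) = 4.1·0.5/3.1 = 0.6613.
Right-skewed posterior ⇒ mode < mean.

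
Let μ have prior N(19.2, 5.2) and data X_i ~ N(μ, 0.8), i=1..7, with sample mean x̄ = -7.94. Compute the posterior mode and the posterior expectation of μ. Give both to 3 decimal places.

MAP = -7.356, posterior mean = -7.356

Posterior for μ is Normal. Precision-weighted mean: (1/5.2·19.2 + 7/0.8·-7.94) / (1/5.2 + 7/0.8) = -7.356.
A Normal posterior is symmetric, so mode = mean.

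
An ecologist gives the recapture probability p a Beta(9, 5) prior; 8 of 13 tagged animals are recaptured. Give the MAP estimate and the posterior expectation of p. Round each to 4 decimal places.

Posterior: Beta(9+8, 5+5) = Beta(17, 10).
Mode = (17−1)/(17+10−2) = 16/25 = 0.6400.
Mean = 17/(17+10) = 17/27 = 0.6296.
The posterior is left-skewed, so the mode exceeds the mean.

MAP estimate = 0.6400, posterior expectation = 0.6296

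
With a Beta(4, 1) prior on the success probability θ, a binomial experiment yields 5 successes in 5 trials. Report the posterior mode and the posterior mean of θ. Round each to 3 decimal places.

Posterior: Beta(4+5, 1+0) = Beta(9, 1).
Since β = 1 ≤ 1 and α > 1, the Beta density is monotone increasing on [0,1]; the mode is at 1.
Mean = 9/(9+1) = 0.900.

MAP = 1.000, posterior mean = 0.900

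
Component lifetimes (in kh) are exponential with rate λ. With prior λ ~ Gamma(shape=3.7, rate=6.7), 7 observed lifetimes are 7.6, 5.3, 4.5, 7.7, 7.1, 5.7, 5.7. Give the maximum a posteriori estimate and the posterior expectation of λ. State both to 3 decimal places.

λ_MAP = 0.193, E[λ|data] = 0.213

Σ times = 43.6. Posterior: Gamma(shape = 3.7+7 = 10.7, rate = 6.7+43.6 = 50.3).
Mode = (α−1)/β = 9.7/50.3 = 0.193.
Mean = α/β = 10.7/50.3 = 0.213.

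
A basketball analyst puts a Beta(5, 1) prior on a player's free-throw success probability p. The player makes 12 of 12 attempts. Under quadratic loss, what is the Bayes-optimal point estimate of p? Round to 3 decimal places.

Posterior: Beta(5+12, 1+0) = Beta(17, 1).
Since β = 1 ≤ 1 and α > 1, the Beta density is monotone increasing on [0,1]; the mode is at 1.
Mean = 17/(17+1) = 0.944.
Quadratic loss ⇒ the optimal estimator is the posterior mean.

0.944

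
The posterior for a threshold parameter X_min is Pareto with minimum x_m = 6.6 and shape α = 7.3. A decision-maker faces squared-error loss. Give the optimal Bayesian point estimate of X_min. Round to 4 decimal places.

7.6476

The Pareto density is strictly decreasing on [x_m, ∞), so the mode is x_m = 6.6000.
Mean = α·x_m/(α−1) = 7.3·6.6/6.3 = 7.6476.
Squared-error loss ⇒ the optimal estimator is the posterior mean.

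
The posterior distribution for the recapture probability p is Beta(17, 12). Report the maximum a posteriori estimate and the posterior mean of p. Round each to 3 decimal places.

p_MAP = 0.593, E[p|data] = 0.586

Mode = (17−1)/(17+12−2) = 16/27 = 0.593.
Mean = 17/(17+12) = 17/29 = 0.586.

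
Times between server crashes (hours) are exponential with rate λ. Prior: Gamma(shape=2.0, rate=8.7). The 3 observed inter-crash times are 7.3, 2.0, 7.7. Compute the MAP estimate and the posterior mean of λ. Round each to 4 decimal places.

MAP: 0.1556. Posterior mean: 0.1946.

Σ times = 17.0. Posterior: Gamma(shape = 2.0+3 = 5.0, rate = 8.7+17.0 = 25.7).
Mode = (α−1)/β = 4.0/25.7 = 0.1556.
Mean = α/β = 5.0/25.7 = 0.1946.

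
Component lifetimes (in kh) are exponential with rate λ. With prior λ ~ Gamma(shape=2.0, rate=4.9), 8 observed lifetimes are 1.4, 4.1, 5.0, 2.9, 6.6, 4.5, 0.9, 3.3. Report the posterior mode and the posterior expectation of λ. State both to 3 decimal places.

Σ times = 28.7. Posterior: Gamma(shape = 2.0+8 = 10.0, rate = 4.9+28.7 = 33.6).
Mode = (α−1)/β = 9.0/33.6 = 0.268.
Mean = α/β = 10.0/33.6 = 0.298.
Mean > mode: the posterior has a right tail.

posterior mode = 0.268, posterior expectation = 0.298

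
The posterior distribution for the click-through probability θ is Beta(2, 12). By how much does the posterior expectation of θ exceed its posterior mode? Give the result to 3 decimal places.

0.060

Mode = (2−1)/(2+12−2) = 1/12 = 0.083.
Mean = 2/(2+12) = 2/14 = 0.143.
Difference = 0.143 − 0.083 = 0.060.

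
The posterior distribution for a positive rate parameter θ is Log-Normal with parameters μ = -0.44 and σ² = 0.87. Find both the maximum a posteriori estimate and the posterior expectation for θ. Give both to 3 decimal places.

Mode = exp(μ − σ²) = exp(-1.31) = 0.270.
Mean = exp(μ + σ²/2) = exp(-0.005) = 0.995.

maximum a posteriori estimate = 0.270, posterior expectation = 0.995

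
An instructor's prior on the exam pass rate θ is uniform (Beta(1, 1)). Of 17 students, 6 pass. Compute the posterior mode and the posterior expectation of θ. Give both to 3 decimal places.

Posterior: Beta(1+6, 1+11) = Beta(7, 12).
Mode = (7−1)/(7+12−2) = 6/17 = 0.353.
Mean = 7/(7+12) = 7/19 = 0.368.

MAP = 0.353, posterior mean = 0.368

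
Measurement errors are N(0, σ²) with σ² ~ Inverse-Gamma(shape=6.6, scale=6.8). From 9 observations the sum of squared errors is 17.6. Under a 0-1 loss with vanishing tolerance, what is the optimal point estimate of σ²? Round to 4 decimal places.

1.2893

Posterior: Inverse-Gamma(shape = 6.6+9/2 = 11.1, scale = 6.8+17.6/2 = 15.6).
Mode = β/(α+1) = 15.6/12.1 = 1.2893.
Mean = β/(α−1) = 15.6/10.1 = 1.5446.
This is the posterior mode — the MAP estimate.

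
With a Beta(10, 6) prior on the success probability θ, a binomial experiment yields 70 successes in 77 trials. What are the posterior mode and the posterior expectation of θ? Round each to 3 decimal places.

Posterior: Beta(10+70, 6+7) = Beta(80, 13).
Mode = (80−1)/(80+13−2) = 79/91 = 0.868.
Mean = 80/(80+13) = 80/93 = 0.860.

θ_MAP = 0.868, E[θ|data] = 0.860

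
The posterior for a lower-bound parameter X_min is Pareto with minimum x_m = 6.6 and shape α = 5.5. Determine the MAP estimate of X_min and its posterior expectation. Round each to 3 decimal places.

The Pareto density is strictly decreasing on [x_m, ∞), so the mode is x_m = 6.600.
Mean = α·x_m/(α−1) = 5.5·6.6/4.5 = 8.067.
Mean > mode: the posterior has a right tail.

MAP = 6.600; posterior mean = 8.067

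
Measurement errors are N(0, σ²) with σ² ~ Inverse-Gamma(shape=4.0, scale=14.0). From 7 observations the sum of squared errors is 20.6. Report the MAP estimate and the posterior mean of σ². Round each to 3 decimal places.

Posterior: Inverse-Gamma(shape = 4.0+7/2 = 7.5, scale = 14.0+20.6/2 = 24.3).
Mode = β/(α+1) = 24.3/8.5 = 2.859.
Mean = β/(α−1) = 24.3/6.5 = 3.738.
The mean is pulled above the mode by the posterior's right skew.

MAP = 2.859, posterior mean = 3.738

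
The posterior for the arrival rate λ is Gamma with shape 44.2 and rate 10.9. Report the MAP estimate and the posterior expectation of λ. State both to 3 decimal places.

Mode = (α−1)/β = 43.2/10.9 = 3.963.
Mean = α/β = 44.2/10.9 = 4.055.

MAP: 3.963. Posterior mean: 4.055.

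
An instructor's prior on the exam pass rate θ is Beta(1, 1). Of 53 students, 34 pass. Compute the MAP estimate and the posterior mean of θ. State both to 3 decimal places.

MAP = 0.642, posterior mean = 0.636

Posterior: Beta(1+34, 1+19) = Beta(35, 20).
Mode = (35−1)/(35+20−2) = 34/53 = 0.642.
With a flat prior the MAP equals the MLE, 34/53.
Mean = 35/(35+20) = 35/55 = 0.636.
Left-skewed posterior ⇒ mean < mode.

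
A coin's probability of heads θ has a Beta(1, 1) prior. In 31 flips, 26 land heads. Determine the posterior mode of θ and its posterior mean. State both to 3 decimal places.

posterior mode = 0.839, posterior mean = 0.818

Posterior: Beta(1+26, 1+5) = Beta(27, 6).
Mode = (27−1)/(27+6−2) = 26/31 = 0.839.
With a flat prior the MAP equals the MLE, 26/31.
Mean = 27/(27+6) = 27/33 = 0.818.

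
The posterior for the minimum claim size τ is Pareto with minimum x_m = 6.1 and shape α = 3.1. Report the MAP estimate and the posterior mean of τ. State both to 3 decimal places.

MAP estimate = 6.100, posterior mean = 9.005

The Pareto density is strictly decreasing on [x_m, ∞), so the mode is x_m = 6.100.
Mean = α·x_m/(α−1) = 3.1·6.1/2.1 = 9.005.
Mean > mode: the posterior has a right tail.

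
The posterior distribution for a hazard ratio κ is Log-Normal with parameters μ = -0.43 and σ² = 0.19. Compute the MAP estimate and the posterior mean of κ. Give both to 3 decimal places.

Mode = exp(μ − σ²) = exp(-0.62) = 0.538.
Mean = exp(μ + σ²/2) = exp(-0.335) = 0.715.

MAP: 0.538. Posterior mean: 0.715.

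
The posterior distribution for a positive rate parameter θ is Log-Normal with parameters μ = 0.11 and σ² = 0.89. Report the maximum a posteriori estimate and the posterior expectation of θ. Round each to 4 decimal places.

Mode = exp(μ − σ²) = exp(-0.78) = 0.4584.
Mean = exp(μ + σ²/2) = exp(0.555) = 1.7419.

MAP = 0.4584, posterior mean = 1.7419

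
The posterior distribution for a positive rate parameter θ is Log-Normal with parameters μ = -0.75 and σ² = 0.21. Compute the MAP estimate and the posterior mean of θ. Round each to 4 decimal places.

Mode = exp(μ − σ²) = exp(-0.96) = 0.3829.
Mean = exp(μ + σ²/2) = exp(-0.645) = 0.5247.
The posterior is right-skewed, so the mean exceeds the mode.

MAP estimate = 0.3829, posterior mean = 0.5247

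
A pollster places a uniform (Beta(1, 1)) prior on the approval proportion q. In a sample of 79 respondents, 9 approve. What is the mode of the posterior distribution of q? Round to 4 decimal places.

0.1139

Posterior: Beta(1+9, 1+70) = Beta(10, 71).
Mode = (10−1)/(10+71−2) = 9/79 = 0.1139.
With a flat prior the MAP equals the MLE, 9/79.
Mean = 10/(10+71) = 10/81 = 0.1235.
This is the posterior mode — the MAP estimate.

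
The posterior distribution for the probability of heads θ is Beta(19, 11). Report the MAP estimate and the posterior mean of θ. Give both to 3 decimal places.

Mode = (19−1)/(19+11−2) = 18/28 = 0.643.
Mean = 19/(19+11) = 19/30 = 0.633.
Mode > mean: the posterior has a left tail.

MAP: 0.643. Posterior mean: 0.633.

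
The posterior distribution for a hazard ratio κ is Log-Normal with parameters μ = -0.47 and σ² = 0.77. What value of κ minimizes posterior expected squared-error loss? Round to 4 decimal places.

0.9185

Mode = exp(μ − σ²) = exp(-1.24) = 0.2894.
Mean = exp(μ + σ²/2) = exp(-0.085) = 0.9185.
Squared-error loss ⇒ the optimal estimator is the posterior mean.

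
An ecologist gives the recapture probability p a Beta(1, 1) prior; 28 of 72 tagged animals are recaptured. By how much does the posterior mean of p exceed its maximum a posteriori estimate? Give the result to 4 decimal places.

Posterior: Beta(1+28, 1+44) = Beta(29, 45).
Mode = (29−1)/(29+45−2) = 28/72 = 0.3889.
With a flat prior the MAP equals the MLE, 28/72.
Mean = 29/(29+45) = 29/74 = 0.3919.
Difference = 0.3919 − 0.3889 = 0.0030.
The mean is pulled above the mode by the posterior's right skew.

0.0030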